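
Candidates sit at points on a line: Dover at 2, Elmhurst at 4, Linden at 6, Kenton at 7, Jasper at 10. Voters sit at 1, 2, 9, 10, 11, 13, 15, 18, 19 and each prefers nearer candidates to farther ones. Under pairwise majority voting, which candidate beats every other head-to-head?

Jasper

With single-peaked preferences on a line, the Condorcet winner is the candidate closest to the median voter.
The median voter (position 11) is closest to Jasper at 10.
Check: Jasper vs Dover — voters closer to Jasper: 7 of 9.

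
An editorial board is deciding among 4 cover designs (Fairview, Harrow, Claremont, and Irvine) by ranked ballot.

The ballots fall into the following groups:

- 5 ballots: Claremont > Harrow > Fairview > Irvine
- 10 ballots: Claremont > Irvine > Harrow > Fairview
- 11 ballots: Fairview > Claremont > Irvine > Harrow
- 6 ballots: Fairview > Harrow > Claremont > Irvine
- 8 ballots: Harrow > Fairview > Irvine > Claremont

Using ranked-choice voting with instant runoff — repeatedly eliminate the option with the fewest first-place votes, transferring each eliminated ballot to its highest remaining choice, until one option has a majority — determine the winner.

Fairview

Round 1: Fairview 17, Claremont 15, Harrow 8, Irvine 0. Irvine has the fewest and is eliminated.
Round 2: Fairview 17, Claremont 15, Harrow 8. Harrow has the fewest and is eliminated.
Round 3: Fairview 25, Claremont 15. Fairview has a majority.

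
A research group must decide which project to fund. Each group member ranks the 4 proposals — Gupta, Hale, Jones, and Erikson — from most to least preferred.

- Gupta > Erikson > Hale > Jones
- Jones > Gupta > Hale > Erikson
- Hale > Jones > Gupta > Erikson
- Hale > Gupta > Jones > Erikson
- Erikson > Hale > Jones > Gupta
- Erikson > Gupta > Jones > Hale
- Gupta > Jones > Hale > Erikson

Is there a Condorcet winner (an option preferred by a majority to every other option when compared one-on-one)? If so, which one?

Head-to-head results (7 voters total):
Gupta vs Hale: Gupta wins 4–3.
Gupta vs Jones: Gupta wins 4–3.
Gupta vs Erikson: Gupta wins 5–2.
Hale vs Jones: Hale wins 4–3.
Hale vs Erikson: Hale wins 4–3.
Jones vs Erikson: Jones wins 4–3.
Gupta beats each rival — Hale (4–3), Jones (4–3), Erikson (5–2) — so Gupta is the Condorcet winner.

Gupta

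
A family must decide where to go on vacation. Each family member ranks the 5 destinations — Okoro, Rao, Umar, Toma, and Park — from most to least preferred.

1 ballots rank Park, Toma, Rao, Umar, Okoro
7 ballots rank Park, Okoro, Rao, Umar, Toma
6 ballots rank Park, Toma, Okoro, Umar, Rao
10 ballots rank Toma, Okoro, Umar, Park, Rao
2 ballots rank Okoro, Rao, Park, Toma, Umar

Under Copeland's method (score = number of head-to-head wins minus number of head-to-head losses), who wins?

Pairwise results:
  Okoro vs Rao: Okoro wins 25–1.
  Okoro vs Umar: Okoro wins 25–1.
  Okoro vs Toma: Toma wins 17–9.
  Okoro vs Park: Park wins 14–12.
  Rao vs Umar: Umar wins 16–10.
  Rao vs Toma: Toma wins 17–9.
  Rao vs Park: Park wins 24–2.
  Umar vs Toma: Toma wins 19–7.
  Umar vs Park: Park wins 16–10.
  Toma vs Park: Park wins 16–10.
Copeland scores (wins − losses):
  Okoro: 2 − 2 = 0
  Rao: 0 − 4 = -4
  Umar: 1 − 3 = -2
  Toma: 3 − 1 = 2
  Park: 4 − 0 = 4
Park has the best Copeland score.

Park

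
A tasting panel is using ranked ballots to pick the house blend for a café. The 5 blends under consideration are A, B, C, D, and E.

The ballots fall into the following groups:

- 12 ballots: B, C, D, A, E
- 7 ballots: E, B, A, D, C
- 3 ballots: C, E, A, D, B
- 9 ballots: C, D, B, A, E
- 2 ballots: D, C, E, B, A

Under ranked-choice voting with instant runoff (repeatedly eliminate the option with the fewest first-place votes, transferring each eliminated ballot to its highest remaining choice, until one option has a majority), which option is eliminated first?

A

Round 1: B 12, C 12, E 7, D 2, A 0. A has the fewest and is eliminated.
Round 2: B 12, C 12, E 7, D 2. D has the fewest and is eliminated.
Round 3: C 14, B 12, E 7. E has the fewest and is eliminated.
Round 4: B 19, C 14. B has a majority.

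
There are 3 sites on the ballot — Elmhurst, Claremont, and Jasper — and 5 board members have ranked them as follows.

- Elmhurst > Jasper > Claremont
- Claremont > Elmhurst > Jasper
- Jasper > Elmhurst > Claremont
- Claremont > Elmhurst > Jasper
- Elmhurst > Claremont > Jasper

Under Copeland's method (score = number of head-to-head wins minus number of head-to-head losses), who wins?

Elmhurst

Pairwise results:
  Elmhurst vs Claremont: Elmhurst wins 3–2.
  Elmhurst vs Jasper: Elmhurst wins 4–1.
  Claremont vs Jasper: Claremont wins 3–2.
Copeland scores (wins − losses):
  Elmhurst: 2 − 0 = 2
  Claremont: 1 − 1 = 0
  Jasper: 0 − 2 = -2
Elmhurst has the best Copeland score.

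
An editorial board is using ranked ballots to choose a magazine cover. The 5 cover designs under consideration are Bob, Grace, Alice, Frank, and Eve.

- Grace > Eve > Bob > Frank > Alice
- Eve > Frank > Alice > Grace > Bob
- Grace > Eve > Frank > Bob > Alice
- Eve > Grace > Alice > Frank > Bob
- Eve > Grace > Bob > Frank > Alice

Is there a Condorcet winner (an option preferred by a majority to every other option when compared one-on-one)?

Yes

Head-to-head results (5 voters total):
Bob vs Grace: Grace wins 5–0.
Bob vs Alice: Bob wins 3–2.
Bob vs Frank: Frank wins 3–2.
Bob vs Eve: Eve wins 5–0.
Grace vs Alice: Grace wins 4–1.
Grace vs Frank: Grace wins 4–1.
Grace vs Eve: Eve wins 3–2.
Alice vs Frank: Frank wins 4–1.
Alice vs Eve: Eve wins 5–0.
Frank vs Eve: Eve wins 5–0.
Eve beats each rival — Bob (5–0), Grace (3–2), Alice (5–0), Frank (5–0) — so Eve is the Condorcet winner.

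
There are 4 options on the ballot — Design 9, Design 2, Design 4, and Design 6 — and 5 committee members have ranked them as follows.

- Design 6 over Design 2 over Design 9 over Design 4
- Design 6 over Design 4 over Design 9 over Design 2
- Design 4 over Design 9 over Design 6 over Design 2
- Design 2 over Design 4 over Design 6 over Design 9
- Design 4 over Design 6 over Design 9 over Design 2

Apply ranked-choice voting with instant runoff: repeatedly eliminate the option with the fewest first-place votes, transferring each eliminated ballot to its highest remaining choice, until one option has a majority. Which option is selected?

Round 1: Design 4 2, Design 6 2, Design 2 1, Design 9 0. Design 9 has the fewest and is eliminated.
Round 2: Design 4 2, Design 6 2, Design 2 1. Design 2 has the fewest and is eliminated.
Round 3: Design 4 3, Design 6 2. Design 4 has a majority.

Design 4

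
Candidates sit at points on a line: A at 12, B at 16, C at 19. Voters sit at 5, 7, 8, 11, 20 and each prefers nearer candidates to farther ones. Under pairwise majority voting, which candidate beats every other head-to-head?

A

With single-peaked preferences on a line, the Condorcet winner is the candidate closest to the median voter.
The median voter (position 8) is closest to A at 12.
Check: A vs C — voters closer to A: 4 of 5.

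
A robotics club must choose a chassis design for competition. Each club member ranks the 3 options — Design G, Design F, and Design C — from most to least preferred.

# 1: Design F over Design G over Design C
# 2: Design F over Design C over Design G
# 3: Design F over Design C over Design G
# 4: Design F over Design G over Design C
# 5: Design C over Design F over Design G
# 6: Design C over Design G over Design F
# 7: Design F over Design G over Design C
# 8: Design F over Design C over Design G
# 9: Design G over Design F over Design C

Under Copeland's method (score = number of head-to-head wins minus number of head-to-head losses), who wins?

Design F

Pairwise results:
  Design G vs Design F: Design F wins 7–2.
  Design G vs Design C: Design C wins 5–4.
  Design F vs Design C: Design F wins 7–2.
Copeland scores (wins − losses):
  Design G: 0 − 2 = -2
  Design F: 2 − 0 = 2
  Design C: 1 − 1 = 0
Design F has the best Copeland score.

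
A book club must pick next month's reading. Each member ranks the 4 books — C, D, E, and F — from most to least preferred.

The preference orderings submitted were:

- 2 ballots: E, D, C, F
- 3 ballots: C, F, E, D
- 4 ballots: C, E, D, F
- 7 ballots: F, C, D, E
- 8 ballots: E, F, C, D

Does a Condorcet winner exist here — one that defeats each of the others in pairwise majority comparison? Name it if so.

None — there is no Condorcet winner

Head-to-head results (24 voters total):
C vs D: C wins 22–2.
C vs E: C wins 14–10.
C vs F: F wins 15–9.
D vs E: E wins 17–7.
D vs F: F wins 18–6.
E vs F: E wins 14–10.
No candidate beats all others: C beats E beats F beats C, a majority cycle.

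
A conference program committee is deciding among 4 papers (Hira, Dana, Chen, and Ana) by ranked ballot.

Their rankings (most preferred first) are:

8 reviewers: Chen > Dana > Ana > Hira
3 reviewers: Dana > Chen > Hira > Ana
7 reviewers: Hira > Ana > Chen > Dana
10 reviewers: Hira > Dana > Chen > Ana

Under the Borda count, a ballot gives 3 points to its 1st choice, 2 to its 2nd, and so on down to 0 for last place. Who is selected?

Borda scores:
  Hira: 8·0 + 3·1 + 7·3 + 10·3 = 54
  Dana: 8·2 + 3·3 + 7·0 + 10·2 = 45
  Chen: 8·3 + 3·2 + 7·1 + 10·1 = 47
  Ana: 8·1 + 3·0 + 7·2 + 10·0 = 22
Hira has the highest total.

Hira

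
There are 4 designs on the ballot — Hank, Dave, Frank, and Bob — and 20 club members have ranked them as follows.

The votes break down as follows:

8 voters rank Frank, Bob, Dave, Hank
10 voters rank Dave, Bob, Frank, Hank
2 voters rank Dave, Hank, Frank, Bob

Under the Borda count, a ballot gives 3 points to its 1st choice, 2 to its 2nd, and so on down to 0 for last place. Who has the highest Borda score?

Borda scores:
  Hank: 8·0 + 10·0 + 2·2 = 4
  Dave: 8·1 + 10·3 + 2·3 = 44
  Frank: 8·3 + 10·1 + 2·1 = 36
  Bob: 8·2 + 10·2 + 2·0 = 36
Dave has the highest total.

Dave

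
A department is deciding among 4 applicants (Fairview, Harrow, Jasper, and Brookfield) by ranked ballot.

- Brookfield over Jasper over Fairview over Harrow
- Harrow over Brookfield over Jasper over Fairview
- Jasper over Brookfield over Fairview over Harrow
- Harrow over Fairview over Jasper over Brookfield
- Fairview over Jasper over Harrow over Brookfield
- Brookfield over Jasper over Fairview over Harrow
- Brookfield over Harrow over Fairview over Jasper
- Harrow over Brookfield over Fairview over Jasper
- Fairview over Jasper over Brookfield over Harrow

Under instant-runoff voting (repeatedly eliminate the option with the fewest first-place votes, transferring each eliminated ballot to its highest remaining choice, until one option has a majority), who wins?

Brookfield

Round 1: Harrow 3, Brookfield 3, Fairview 2, Jasper 1. Jasper has the fewest and is eliminated.
Round 2: Brookfield 4, Harrow 3, Fairview 2. Fairview has the fewest and is eliminated.
Round 3: Brookfield 5, Harrow 4. Brookfield has a majority.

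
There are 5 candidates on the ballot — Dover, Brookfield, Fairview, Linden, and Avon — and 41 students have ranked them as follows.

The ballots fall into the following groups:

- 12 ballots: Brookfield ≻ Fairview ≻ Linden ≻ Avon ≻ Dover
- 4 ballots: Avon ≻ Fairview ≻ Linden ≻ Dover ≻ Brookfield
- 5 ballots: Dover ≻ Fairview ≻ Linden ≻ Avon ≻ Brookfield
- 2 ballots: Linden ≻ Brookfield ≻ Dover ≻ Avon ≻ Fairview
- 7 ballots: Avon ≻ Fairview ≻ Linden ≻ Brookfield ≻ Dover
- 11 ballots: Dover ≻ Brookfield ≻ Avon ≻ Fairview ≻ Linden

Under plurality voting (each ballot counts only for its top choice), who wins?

First-place vote totals:
  Dover: 16
  Brookfield: 12
  Fairview: 0
  Linden: 2
  Avon: 11
Dover has the most first-place votes.

Dover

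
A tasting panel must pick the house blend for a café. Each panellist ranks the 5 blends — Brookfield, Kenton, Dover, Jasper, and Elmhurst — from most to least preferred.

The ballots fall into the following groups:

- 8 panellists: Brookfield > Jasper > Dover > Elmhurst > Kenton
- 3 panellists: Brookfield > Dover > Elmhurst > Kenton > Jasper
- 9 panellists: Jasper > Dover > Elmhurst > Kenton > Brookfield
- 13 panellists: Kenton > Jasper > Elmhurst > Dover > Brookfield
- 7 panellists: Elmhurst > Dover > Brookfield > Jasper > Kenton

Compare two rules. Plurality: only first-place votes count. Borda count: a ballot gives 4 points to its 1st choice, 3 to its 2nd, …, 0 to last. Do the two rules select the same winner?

Plurality first-place counts: Brookfield 11, Kenton 13, Dover 0, Jasper 9, Elmhurst 7 → Kenton.
Borda totals: Brookfield 58, Kenton 64, Dover 86, Jasper 106, Elmhurst 86 → Jasper.
The two rules disagree: plurality picks Kenton, Borda picks Jasper.

No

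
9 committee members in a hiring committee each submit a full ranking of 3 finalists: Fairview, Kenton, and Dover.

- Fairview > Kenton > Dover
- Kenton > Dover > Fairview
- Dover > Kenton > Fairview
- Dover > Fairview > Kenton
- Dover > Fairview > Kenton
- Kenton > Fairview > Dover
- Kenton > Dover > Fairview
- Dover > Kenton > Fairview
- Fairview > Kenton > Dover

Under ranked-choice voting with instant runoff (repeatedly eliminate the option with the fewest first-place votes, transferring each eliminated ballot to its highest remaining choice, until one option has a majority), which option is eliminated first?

Round 1: Dover 4, Kenton 3, Fairview 2. Fairview has the fewest and is eliminated.
Round 2: Kenton 5, Dover 4. Kenton has a majority.

Fairview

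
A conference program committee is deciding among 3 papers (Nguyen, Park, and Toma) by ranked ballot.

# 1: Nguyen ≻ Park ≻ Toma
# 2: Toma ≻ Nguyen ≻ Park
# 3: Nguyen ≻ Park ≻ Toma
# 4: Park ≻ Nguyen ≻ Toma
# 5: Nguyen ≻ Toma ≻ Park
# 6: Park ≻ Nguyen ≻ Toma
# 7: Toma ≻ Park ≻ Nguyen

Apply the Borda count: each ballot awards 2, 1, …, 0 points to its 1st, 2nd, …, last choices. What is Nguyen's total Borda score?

Borda scores:
  Nguyen: 2 + 1 + 2 + 1 + 2 + 1 + 0 = 9
  Park: 1 + 0 + 1 + 2 + 0 + 2 + 1 = 7
  Toma: 0 + 2 + 0 + 0 + 1 + 0 + 2 = 5

9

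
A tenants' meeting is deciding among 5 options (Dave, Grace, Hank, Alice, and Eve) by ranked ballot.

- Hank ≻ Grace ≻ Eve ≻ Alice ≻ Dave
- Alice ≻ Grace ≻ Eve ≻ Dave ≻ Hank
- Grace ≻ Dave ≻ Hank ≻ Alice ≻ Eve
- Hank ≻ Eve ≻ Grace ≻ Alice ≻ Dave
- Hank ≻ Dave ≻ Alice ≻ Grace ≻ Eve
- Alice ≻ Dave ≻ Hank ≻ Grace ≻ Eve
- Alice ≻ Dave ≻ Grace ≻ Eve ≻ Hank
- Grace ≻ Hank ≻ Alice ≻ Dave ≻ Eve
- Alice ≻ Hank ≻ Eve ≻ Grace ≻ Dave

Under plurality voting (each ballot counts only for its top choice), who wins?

First-place vote totals:
  Dave: 0
  Grace: 2
  Hank: 3
  Alice: 4
  Eve: 0
Alice has the most first-place votes.

Alice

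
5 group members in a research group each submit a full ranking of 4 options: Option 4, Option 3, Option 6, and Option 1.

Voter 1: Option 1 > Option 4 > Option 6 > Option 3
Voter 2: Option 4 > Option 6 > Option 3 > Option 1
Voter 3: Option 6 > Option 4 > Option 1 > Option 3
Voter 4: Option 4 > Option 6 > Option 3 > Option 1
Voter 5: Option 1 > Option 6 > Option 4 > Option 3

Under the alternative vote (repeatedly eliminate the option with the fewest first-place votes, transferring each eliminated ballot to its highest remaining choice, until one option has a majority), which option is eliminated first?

Option 3

Round 1: Option 4 2, Option 1 2, Option 6 1, Option 3 0. Option 3 has the fewest and is eliminated.
Round 2: Option 4 2, Option 1 2, Option 6 1. Option 6 has the fewest and is eliminated.
Round 3: Option 4 3, Option 1 2. Option 4 has a majority.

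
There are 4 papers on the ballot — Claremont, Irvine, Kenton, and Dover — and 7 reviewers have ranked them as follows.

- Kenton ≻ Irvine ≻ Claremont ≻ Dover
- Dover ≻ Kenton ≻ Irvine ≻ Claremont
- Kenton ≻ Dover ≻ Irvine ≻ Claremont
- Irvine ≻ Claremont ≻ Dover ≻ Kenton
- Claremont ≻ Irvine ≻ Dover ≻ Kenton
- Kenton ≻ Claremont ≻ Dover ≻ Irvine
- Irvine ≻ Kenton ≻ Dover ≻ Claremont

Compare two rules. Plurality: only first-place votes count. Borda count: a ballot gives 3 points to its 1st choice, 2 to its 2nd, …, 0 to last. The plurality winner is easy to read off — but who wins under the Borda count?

Kenton

Plurality first-place counts: Claremont 1, Irvine 2, Kenton 3, Dover 1 → Kenton.
Borda totals: Claremont 8, Irvine 12, Kenton 13, Dover 9 → Kenton.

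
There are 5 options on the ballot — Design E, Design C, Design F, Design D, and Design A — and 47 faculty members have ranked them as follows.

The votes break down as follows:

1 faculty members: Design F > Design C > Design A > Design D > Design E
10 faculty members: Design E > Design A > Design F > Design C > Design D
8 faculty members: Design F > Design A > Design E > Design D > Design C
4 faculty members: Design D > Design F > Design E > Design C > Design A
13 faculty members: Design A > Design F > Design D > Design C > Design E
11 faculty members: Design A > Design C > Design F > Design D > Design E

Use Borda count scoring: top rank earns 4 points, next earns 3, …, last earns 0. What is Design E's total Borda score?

64

Borda scores:
  Design E: 0 + 10·4 + 8·2 + 4·2 + 13·0 + 11·0 = 64
  Design C: 3 + 10·1 + 8·0 + 4·1 + 13·1 + 11·3 = 63
  Design F: 4 + 10·2 + 8·4 + 4·3 + 13·3 + 11·2 = 129
  Design D: 1 + 10·0 + 8·1 + 4·4 + 13·2 + 11·1 = 62
  Design A: 2 + 10·3 + 8·3 + 4·0 + 13·4 + 11·4 = 152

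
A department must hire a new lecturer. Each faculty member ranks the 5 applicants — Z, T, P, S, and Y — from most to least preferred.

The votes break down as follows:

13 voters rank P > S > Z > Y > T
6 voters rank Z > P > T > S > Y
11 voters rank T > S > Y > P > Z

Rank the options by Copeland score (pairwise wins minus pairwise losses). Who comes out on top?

Pairwise results:
  Z vs T: Z wins 19–11.
  Z vs P: P wins 24–6.
  Z vs S: S wins 24–6.
  Z vs Y: Z wins 19–11.
  T vs P: P wins 19–11.
  T vs S: T wins 17–13.
  T vs Y: T wins 17–13.
  P vs S: P wins 19–11.
  P vs Y: P wins 19–11.
  S vs Y: S wins 30–0.
Copeland scores (wins − losses):
  Z: 2 − 2 = 0
  T: 2 − 2 = 0
  P: 4 − 0 = 4
  S: 2 − 2 = 0
  Y: 0 − 4 = -4
P has the best Copeland score.

P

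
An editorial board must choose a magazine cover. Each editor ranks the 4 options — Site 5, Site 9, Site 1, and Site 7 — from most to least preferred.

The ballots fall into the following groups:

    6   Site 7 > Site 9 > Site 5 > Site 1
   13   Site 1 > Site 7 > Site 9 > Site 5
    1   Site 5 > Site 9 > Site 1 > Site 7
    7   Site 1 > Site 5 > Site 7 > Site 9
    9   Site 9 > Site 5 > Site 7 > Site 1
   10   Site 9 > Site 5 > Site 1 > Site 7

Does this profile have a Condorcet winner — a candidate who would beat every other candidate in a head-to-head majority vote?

No

Head-to-head results (46 voters total):
Site 5 vs Site 9: Site 9 wins 38–8.
Site 5 vs Site 1: Site 5 wins 26–20.
Site 5 vs Site 7: Site 5 wins 27–19.
Site 9 vs Site 1: Site 9 wins 26–20.
Site 9 vs Site 7: Site 7 wins 26–20.
Site 1 vs Site 7: Site 1 wins 31–15.
No candidate beats all others: Site 5 beats Site 7 beats Site 9 beats Site 5, a majority cycle.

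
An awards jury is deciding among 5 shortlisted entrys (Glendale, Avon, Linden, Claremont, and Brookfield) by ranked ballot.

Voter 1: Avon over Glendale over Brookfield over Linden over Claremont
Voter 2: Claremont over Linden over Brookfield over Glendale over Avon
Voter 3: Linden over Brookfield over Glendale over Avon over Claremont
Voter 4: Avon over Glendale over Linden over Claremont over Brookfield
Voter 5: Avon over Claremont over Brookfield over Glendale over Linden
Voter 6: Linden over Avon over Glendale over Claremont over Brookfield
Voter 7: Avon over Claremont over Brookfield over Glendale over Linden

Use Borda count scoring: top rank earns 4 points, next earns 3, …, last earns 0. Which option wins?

Avon

Borda scores:
  Glendale: 3 + 1 + 2 + 3 + 1 + 2 + 1 = 13
  Avon: 4 + 0 + 1 + 4 + 4 + 3 + 4 = 20
  Linden: 1 + 3 + 4 + 2 + 0 + 4 + 0 = 14
  Claremont: 0 + 4 + 0 + 1 + 3 + 1 + 3 = 12
  Brookfield: 2 + 2 + 3 + 0 + 2 + 0 + 2 = 11
Avon has the highest total.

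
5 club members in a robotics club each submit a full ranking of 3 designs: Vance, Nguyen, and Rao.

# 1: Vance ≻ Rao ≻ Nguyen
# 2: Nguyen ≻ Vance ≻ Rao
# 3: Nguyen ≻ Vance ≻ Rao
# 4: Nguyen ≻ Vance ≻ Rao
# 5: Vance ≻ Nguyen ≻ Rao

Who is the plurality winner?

First-place vote totals:
  Vance: 2
  Nguyen: 3
  Rao: 0
Nguyen has the most first-place votes.

Nguyen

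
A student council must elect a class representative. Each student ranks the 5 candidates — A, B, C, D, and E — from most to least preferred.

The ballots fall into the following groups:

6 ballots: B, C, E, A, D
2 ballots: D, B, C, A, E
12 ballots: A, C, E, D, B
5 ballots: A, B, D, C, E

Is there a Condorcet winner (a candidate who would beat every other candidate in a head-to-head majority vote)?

Head-to-head results (25 voters total):
A vs B: A wins 17–8.
A vs C: A wins 17–8.
A vs D: A wins 23–2.
A vs E: A wins 19–6.
B vs C: B wins 13–12.
B vs D: D wins 14–11.
B vs E: B wins 13–12.
C vs D: C wins 18–7.
C vs E: C wins 25–0.
D vs E: E wins 18–7.
A beats each rival — B (17–8), C (17–8), D (23–2), E (19–6) — so A is the Condorcet winner.

Yes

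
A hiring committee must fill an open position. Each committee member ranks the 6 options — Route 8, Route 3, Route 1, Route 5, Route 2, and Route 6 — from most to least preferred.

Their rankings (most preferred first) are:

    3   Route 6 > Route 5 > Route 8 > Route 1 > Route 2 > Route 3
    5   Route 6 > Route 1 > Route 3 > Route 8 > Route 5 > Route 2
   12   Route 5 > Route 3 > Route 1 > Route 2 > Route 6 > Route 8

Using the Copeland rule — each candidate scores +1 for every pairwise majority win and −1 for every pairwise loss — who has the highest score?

Pairwise results:
  Route 8 vs Route 3: Route 3 wins 17–3.
  Route 8 vs Route 1: Route 1 wins 17–3.
  Route 8 vs Route 5: Route 5 wins 15–5.
  Route 8 vs Route 2: Route 2 wins 12–8.
  Route 8 vs Route 6: Route 6 wins 20–0.
  Route 3 vs Route 1: Route 3 wins 12–8.
  Route 3 vs Route 5: Route 5 wins 15–5.
  Route 3 vs Route 2: Route 3 wins 17–3.
  Route 3 vs Route 6: Route 3 wins 12–8.
  Route 1 vs Route 5: Route 5 wins 15–5.
  Route 1 vs Route 2: Route 1 wins 20–0.
  Route 1 vs Route 6: Route 1 wins 12–8.
  Route 5 vs Route 2: Route 5 wins 20–0.
  Route 5 vs Route 6: Route 5 wins 12–8.
  Route 2 vs Route 6: Route 2 wins 12–8.
Copeland scores (wins − losses):
  Route 8: 0 − 5 = -5
  Route 3: 4 − 1 = 3
  Route 1: 3 − 2 = 1
  Route 5: 5 − 0 = 5
  Route 2: 2 − 3 = -1
  Route 6: 1 − 4 = -3
Route 5 has the best Copeland score.

Route 5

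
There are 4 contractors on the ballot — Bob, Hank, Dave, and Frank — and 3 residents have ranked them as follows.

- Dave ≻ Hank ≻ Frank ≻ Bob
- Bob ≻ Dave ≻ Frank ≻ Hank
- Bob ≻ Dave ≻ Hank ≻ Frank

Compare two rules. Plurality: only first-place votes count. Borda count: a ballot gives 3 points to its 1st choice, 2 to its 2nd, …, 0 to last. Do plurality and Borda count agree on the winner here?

No

Plurality first-place counts: Bob 2, Hank 0, Dave 1, Frank 0 → Bob.
Borda totals: Bob 6, Hank 3, Dave 7, Frank 2 → Dave.
The two rules disagree: plurality picks Bob, Borda picks Dave.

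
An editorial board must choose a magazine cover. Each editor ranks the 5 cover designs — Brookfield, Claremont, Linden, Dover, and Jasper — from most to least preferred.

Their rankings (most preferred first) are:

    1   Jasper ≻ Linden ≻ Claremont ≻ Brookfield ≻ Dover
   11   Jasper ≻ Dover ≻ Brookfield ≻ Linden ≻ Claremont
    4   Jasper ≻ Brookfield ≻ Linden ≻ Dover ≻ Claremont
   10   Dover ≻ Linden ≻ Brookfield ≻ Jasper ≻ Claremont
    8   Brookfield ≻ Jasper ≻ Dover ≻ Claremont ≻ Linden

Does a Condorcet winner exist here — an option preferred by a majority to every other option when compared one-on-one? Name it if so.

There is no Condorcet winner

Head-to-head results (34 voters total):
Brookfield vs Claremont: Brookfield wins 33–1.
Brookfield vs Linden: Brookfield wins 23–11.
Brookfield vs Dover: Dover wins 21–13.
Brookfield vs Jasper: Brookfield wins 18–16.
Claremont vs Linden: Linden wins 26–8.
Claremont vs Dover: Dover wins 33–1.
Claremont vs Jasper: Jasper wins 34–0.
Linden vs Dover: Dover wins 29–5.
Linden vs Jasper: Jasper wins 24–10.
Dover vs Jasper: Jasper wins 24–10.
No candidate beats all others: Brookfield beats Jasper beats Dover beats Brookfield, a majority cycle.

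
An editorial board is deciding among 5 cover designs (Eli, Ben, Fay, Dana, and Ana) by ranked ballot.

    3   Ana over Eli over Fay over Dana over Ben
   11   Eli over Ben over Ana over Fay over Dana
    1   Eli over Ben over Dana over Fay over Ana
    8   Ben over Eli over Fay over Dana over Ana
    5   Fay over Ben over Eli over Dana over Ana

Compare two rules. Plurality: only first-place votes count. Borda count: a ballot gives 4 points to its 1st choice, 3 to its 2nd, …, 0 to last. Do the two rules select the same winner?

Yes

Plurality first-place counts: Eli 12, Ben 8, Fay 5, Dana 0, Ana 3 → Eli.
Borda totals: Eli 91, Ben 83, Fay 54, Dana 18, Ana 34 → Eli.
The two rules agree on Eli.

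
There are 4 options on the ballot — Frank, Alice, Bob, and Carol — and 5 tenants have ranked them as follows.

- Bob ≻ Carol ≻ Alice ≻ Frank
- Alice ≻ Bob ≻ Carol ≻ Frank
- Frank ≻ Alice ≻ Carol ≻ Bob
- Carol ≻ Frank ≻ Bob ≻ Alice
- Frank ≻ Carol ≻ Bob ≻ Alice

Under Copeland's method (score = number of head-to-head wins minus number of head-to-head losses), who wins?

Pairwise results:
  Frank vs Alice: Frank wins 3–2.
  Frank vs Bob: Frank wins 3–2.
  Frank vs Carol: Carol wins 3–2.
  Alice vs Bob: Bob wins 3–2.
  Alice vs Carol: Carol wins 3–2.
  Bob vs Carol: Carol wins 3–2.
Copeland scores (wins − losses):
  Frank: 2 − 1 = 1
  Alice: 0 − 3 = -3
  Bob: 1 − 2 = -1
  Carol: 3 − 0 = 3
Carol has the best Copeland score.

Carol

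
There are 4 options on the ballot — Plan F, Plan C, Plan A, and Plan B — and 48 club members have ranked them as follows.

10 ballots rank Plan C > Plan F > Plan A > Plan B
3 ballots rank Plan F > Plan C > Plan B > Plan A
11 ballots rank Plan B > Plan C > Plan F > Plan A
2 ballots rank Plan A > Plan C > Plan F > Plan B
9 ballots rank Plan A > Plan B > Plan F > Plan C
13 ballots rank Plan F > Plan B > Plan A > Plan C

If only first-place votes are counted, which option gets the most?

Plan F

First-place vote totals:
  Plan F: 16
  Plan C: 10
  Plan A: 11
  Plan B: 11
Plan F has the most first-place votes.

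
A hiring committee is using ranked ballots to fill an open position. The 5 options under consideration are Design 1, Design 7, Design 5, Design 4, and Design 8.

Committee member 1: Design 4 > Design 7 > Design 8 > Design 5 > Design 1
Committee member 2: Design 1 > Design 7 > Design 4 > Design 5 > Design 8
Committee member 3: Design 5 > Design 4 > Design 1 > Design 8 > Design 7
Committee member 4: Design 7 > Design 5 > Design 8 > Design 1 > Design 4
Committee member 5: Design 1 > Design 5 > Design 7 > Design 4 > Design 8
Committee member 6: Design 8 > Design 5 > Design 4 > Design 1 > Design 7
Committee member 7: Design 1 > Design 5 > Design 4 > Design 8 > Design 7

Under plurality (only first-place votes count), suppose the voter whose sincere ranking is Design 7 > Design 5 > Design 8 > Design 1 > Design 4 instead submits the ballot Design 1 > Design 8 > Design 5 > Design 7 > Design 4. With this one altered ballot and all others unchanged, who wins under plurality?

Design 1

First-place totals with the altered ballot: Design 1 4, Design 7 0, Design 5 1, Design 4 1, Design 8 1.
The winner is unchanged: still Design 1.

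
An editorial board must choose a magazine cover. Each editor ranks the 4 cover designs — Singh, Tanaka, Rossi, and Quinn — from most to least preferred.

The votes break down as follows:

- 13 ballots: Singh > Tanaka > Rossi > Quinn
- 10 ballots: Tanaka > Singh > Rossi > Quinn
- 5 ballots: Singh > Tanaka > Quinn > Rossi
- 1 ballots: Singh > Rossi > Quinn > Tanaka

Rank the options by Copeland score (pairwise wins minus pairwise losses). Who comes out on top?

Singh

Pairwise results:
  Singh vs Tanaka: Singh wins 19–10.
  Singh vs Rossi: Singh wins 29–0.
  Singh vs Quinn: Singh wins 29–0.
  Tanaka vs Rossi: Tanaka wins 28–1.
  Tanaka vs Quinn: Tanaka wins 28–1.
  Rossi vs Quinn: Rossi wins 24–5.
Copeland scores (wins − losses):
  Singh: 3 − 0 = 3
  Tanaka: 2 − 1 = 1
  Rossi: 1 − 2 = -1
  Quinn: 0 − 3 = -3
Singh has the best Copeland score.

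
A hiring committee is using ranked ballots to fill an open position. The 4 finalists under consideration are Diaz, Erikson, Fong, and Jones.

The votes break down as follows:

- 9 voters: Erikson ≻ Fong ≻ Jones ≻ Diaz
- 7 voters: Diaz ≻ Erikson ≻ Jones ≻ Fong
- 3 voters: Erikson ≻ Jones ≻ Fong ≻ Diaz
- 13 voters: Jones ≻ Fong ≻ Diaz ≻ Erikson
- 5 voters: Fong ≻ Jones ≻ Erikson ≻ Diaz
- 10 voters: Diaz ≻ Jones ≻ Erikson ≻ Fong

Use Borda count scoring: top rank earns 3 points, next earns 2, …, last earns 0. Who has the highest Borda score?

Jones

Borda scores:
  Diaz: 9·0 + 7·3 + 3·0 + 13·1 + 5·0 + 10·3 = 64
  Erikson: 9·3 + 7·2 + 3·3 + 13·0 + 5·1 + 10·1 = 65
  Fong: 9·2 + 7·0 + 3·1 + 13·2 + 5·3 + 10·0 = 62
  Jones: 9·1 + 7·1 + 3·2 + 13·3 + 5·2 + 10·2 = 91
Jones has the highest total.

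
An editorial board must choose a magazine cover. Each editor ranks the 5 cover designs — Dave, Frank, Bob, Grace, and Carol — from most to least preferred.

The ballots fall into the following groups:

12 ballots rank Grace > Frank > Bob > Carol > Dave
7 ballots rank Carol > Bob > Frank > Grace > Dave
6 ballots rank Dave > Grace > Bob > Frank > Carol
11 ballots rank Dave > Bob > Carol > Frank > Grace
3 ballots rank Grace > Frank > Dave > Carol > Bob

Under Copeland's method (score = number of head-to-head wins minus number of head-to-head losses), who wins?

Grace

Pairwise results:
  Dave vs Frank: Frank wins 22–17.
  Dave vs Bob: Dave wins 20–19.
  Dave vs Grace: Grace wins 22–17.
  Dave vs Carol: Dave wins 20–19.
  Frank vs Bob: Bob wins 24–15.
  Frank vs Grace: Grace wins 21–18.
  Frank vs Carol: Frank wins 21–18.
  Bob vs Grace: Grace wins 21–18.
  Bob vs Carol: Bob wins 29–10.
  Grace vs Carol: Grace wins 21–18.
Copeland scores (wins − losses):
  Dave: 2 − 2 = 0
  Frank: 2 − 2 = 0
  Bob: 2 − 2 = 0
  Grace: 4 − 0 = 4
  Carol: 0 − 4 = -4
Grace has the best Copeland score.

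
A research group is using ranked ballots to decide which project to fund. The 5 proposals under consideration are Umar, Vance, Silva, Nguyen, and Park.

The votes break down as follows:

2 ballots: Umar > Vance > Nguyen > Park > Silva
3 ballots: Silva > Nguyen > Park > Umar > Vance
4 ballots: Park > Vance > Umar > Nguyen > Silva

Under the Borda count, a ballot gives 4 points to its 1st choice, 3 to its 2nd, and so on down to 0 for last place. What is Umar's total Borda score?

19

Borda scores:
  Umar: 2·4 + 3·1 + 4·2 = 19
  Vance: 2·3 + 3·0 + 4·3 = 18
  Silva: 2·0 + 3·4 + 4·0 = 12
  Nguyen: 2·2 + 3·3 + 4·1 = 17
  Park: 2·1 + 3·2 + 4·4 = 24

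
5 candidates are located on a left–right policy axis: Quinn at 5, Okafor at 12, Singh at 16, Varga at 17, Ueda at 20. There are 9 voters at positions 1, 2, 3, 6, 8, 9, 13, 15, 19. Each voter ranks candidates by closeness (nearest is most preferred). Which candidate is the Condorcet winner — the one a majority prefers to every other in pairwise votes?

With single-peaked preferences on a line, the Condorcet winner is the candidate closest to the median voter.
The median voter (position 8) is closest to Quinn at 5.
Check: Quinn vs Ueda — voters closer to Quinn: 6 of 9.

Quinn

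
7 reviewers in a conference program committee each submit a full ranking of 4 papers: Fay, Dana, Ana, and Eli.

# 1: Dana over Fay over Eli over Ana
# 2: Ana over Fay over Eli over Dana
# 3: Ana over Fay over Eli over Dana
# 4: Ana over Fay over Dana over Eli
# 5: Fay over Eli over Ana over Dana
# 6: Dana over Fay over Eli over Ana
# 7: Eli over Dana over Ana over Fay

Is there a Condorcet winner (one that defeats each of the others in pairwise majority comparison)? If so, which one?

Head-to-head results (7 voters total):
Fay vs Dana: Fay wins 4–3.
Fay vs Ana: Ana wins 4–3.
Fay vs Eli: Fay wins 6–1.
Dana vs Ana: Ana wins 4–3.
Dana vs Eli: Eli wins 4–3.
Ana vs Eli: Eli wins 4–3.
No candidate beats all others: Fay beats Eli beats Ana beats Fay, a majority cycle.

No Condorcet winner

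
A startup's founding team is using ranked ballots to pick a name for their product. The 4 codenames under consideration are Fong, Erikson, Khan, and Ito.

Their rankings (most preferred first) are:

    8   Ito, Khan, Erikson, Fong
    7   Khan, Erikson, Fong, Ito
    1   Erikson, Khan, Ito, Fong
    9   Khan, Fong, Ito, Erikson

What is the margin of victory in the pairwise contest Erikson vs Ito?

9

Ballots ranking Erikson above Ito: 7+1 = 8.
Ballots ranking Ito above Erikson: 8+9 = 17.
Ito wins 17–8, a margin of 9.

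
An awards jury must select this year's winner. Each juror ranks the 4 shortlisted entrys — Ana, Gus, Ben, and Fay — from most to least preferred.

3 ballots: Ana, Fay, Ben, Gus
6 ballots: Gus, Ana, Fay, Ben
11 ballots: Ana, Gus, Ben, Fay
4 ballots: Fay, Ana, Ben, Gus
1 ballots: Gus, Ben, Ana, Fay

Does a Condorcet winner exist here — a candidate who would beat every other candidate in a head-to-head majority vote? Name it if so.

Head-to-head results (25 voters total):
Ana vs Gus: Ana wins 18–7.
Ana vs Ben: Ana wins 24–1.
Ana vs Fay: Ana wins 21–4.
Gus vs Ben: Gus wins 18–7.
Gus vs Fay: Gus wins 18–7.
Ben vs Fay: Fay wins 13–12.
Ana beats each rival — Gus (18–7), Ben (24–1), Fay (21–4) — so Ana is the Condorcet winner.

Ana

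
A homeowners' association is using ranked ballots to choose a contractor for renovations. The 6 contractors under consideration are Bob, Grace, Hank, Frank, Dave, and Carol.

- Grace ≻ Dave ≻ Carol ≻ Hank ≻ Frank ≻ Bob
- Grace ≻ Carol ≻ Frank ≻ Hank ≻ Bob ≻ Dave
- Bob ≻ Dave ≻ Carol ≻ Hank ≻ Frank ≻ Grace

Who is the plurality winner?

Grace

First-place vote totals:
  Bob: 1
  Grace: 2
  Hank: 0
  Frank: 0
  Dave: 0
  Carol: 0
Grace has the most first-place votes.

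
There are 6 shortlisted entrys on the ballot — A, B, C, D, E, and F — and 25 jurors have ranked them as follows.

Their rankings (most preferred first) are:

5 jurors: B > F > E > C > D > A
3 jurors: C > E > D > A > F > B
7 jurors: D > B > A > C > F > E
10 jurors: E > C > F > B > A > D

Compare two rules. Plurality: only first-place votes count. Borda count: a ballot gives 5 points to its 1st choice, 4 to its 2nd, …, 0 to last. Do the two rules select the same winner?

No

Plurality first-place counts: A 0, B 5, C 3, D 7, E 10, F 0 → E.
Borda totals: A 37, B 73, C 79, D 49, E 77, F 60 → C.
The two rules disagree: plurality picks E, Borda picks C.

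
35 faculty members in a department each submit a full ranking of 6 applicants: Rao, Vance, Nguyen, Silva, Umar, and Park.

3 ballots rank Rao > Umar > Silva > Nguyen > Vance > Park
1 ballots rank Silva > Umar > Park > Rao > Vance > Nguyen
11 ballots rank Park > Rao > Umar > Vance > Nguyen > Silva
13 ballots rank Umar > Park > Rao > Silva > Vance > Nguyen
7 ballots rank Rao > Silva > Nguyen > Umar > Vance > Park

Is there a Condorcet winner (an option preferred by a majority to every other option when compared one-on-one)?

No

Head-to-head results (35 voters total):
Rao vs Vance: Rao wins 35–0.
Rao vs Nguyen: Rao wins 35–0.
Rao vs Silva: Rao wins 34–1.
Rao vs Umar: Rao wins 21–14.
Rao vs Park: Park wins 25–10.
Vance vs Nguyen: Vance wins 25–10.
Vance vs Silva: Silva wins 24–11.
Vance vs Umar: Umar wins 35–0.
Vance vs Park: Park wins 25–10.
Nguyen vs Silva: Silva wins 24–11.
Nguyen vs Umar: Umar wins 28–7.
Nguyen vs Park: Park wins 25–10.
Silva vs Umar: Umar wins 27–8.
Silva vs Park: Park wins 24–11.
Umar vs Park: Umar wins 24–11.
No candidate beats all others: Rao beats Umar beats Park beats Rao, a majority cycle.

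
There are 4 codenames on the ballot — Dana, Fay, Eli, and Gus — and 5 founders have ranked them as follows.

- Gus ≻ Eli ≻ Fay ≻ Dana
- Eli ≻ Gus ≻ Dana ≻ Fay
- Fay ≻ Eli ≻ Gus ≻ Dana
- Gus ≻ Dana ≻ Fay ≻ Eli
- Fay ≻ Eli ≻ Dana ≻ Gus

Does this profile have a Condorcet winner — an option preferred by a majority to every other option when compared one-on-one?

Head-to-head results (5 voters total):
Dana vs Fay: Fay wins 3–2.
Dana vs Eli: Eli wins 4–1.
Dana vs Gus: Gus wins 4–1.
Fay vs Eli: Fay wins 3–2.
Fay vs Gus: Gus wins 3–2.
Eli vs Gus: Eli wins 3–2.
No candidate beats all others: Fay beats Eli beats Gus beats Fay, a majority cycle.

No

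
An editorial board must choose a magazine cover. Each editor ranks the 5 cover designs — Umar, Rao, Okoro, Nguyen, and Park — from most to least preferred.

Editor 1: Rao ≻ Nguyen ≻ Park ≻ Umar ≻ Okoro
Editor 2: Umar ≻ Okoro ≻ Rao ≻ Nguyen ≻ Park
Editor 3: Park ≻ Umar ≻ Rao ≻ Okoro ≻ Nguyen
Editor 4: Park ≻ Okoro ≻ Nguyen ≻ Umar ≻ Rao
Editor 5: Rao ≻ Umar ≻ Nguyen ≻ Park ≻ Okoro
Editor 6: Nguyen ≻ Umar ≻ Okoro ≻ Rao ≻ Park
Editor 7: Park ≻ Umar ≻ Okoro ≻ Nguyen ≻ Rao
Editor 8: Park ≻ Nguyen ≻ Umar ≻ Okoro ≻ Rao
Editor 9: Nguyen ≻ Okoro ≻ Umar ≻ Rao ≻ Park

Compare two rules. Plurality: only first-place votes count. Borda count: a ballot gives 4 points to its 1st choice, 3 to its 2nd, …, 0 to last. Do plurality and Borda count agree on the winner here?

No

Plurality first-place counts: Umar 1, Rao 2, Okoro 0, Nguyen 2, Park 4 → Park.
Borda totals: Umar 22, Rao 14, Okoro 15, Nguyen 20, Park 19 → Umar.
The two rules disagree: plurality picks Park, Borda picks Umar.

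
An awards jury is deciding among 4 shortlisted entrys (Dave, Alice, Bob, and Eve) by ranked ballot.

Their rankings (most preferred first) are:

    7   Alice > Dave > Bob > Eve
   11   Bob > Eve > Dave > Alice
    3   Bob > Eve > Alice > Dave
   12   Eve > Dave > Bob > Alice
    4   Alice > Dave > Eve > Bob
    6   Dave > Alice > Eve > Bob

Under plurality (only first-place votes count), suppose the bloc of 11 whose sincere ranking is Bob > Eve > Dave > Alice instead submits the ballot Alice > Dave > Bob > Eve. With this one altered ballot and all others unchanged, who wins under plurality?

First-place totals with the altered ballot: Dave 6, Alice 22, Bob 3, Eve 12.
The switch changes the winner from Bob to Alice.

Alice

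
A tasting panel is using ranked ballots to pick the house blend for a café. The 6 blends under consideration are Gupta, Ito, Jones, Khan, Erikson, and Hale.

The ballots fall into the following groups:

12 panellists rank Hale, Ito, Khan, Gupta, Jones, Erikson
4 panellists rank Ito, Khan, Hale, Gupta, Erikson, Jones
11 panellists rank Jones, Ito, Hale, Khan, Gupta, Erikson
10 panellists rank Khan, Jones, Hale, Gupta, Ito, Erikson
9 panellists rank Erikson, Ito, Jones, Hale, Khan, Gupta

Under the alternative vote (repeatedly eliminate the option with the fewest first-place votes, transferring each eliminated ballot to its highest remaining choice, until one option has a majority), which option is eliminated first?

Round 1: Hale 12, Jones 11, Khan 10, Erikson 9, Ito 4, Gupta 0. Gupta has the fewest and is eliminated.
Round 2: Hale 12, Jones 11, Khan 10, Erikson 9, Ito 4. Ito has the fewest and is eliminated.
Round 3: Khan 14, Hale 12, Jones 11, Erikson 9. Erikson has the fewest and is eliminated.
Round 4: Jones 20, Khan 14, Hale 12. Hale has the fewest and is eliminated.
Round 5: Khan 26, Jones 20. Khan has a majority.

Gupta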